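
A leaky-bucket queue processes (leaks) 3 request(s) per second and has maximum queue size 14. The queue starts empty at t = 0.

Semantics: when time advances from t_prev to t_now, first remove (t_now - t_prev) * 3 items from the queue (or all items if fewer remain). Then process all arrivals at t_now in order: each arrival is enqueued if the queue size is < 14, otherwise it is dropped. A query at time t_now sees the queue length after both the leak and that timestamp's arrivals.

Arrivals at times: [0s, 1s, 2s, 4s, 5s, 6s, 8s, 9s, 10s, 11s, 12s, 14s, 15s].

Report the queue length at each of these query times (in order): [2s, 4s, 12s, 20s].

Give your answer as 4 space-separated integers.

Queue lengths at query times:
  query t=2s: backlog = 1
  query t=4s: backlog = 1
  query t=12s: backlog = 1
  query t=20s: backlog = 0

Answer: 1 1 1 0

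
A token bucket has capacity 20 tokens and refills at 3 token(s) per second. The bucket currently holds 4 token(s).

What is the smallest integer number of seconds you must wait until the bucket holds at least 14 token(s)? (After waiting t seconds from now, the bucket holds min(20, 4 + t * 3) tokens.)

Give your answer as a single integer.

Answer: 4

Derivation:
Need 4 + t * 3 >= 14, so t >= 10/3.
Smallest integer t = ceil(10/3) = 4.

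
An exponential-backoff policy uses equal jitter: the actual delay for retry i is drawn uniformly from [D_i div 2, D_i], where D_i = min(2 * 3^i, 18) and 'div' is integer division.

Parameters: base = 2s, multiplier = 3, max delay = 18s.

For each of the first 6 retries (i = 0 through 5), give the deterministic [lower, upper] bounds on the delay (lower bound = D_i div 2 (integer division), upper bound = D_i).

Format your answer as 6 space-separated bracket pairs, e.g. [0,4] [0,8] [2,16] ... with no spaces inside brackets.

Answer: [1,2] [3,6] [9,18] [9,18] [9,18] [9,18]

Derivation:
Computing bounds per retry:
  i=0: D_i=min(2*3^0,18)=2, bounds=[1,2]
  i=1: D_i=min(2*3^1,18)=6, bounds=[3,6]
  i=2: D_i=min(2*3^2,18)=18, bounds=[9,18]
  i=3: D_i=min(2*3^3,18)=18, bounds=[9,18]
  i=4: D_i=min(2*3^4,18)=18, bounds=[9,18]
  i=5: D_i=min(2*3^5,18)=18, bounds=[9,18]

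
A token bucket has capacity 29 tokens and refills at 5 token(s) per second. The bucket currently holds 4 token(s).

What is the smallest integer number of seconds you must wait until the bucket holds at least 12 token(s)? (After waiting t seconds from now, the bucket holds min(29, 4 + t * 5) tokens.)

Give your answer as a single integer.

Answer: 2

Derivation:
Need 4 + t * 5 >= 12, so t >= 8/5.
Smallest integer t = ceil(8/5) = 2.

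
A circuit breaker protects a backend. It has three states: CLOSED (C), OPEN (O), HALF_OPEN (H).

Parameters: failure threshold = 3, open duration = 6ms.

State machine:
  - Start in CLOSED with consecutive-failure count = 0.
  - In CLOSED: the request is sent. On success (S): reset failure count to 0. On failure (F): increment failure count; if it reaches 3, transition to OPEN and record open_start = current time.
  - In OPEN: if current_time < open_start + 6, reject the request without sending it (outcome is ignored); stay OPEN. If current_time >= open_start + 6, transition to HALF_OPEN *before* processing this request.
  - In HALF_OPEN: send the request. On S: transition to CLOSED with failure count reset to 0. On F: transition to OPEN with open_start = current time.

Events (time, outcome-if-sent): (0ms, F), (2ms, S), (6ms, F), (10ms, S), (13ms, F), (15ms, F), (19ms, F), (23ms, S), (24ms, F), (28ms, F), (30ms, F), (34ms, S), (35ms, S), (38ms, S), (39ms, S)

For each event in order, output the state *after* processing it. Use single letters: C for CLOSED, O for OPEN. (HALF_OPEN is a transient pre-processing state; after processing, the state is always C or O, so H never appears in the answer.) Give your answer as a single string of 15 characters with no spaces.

Answer: CCCCCCOOOOOCCCC

Derivation:
State after each event:
  event#1 t=0ms outcome=F: state=CLOSED
  event#2 t=2ms outcome=S: state=CLOSED
  event#3 t=6ms outcome=F: state=CLOSED
  event#4 t=10ms outcome=S: state=CLOSED
  event#5 t=13ms outcome=F: state=CLOSED
  event#6 t=15ms outcome=F: state=CLOSED
  event#7 t=19ms outcome=F: state=OPEN
  event#8 t=23ms outcome=S: state=OPEN
  event#9 t=24ms outcome=F: state=OPEN
  event#10 t=28ms outcome=F: state=OPEN
  event#11 t=30ms outcome=F: state=OPEN
  event#12 t=34ms outcome=S: state=CLOSED
  event#13 t=35ms outcome=S: state=CLOSED
  event#14 t=38ms outcome=S: state=CLOSED
  event#15 t=39ms outcome=S: state=CLOSED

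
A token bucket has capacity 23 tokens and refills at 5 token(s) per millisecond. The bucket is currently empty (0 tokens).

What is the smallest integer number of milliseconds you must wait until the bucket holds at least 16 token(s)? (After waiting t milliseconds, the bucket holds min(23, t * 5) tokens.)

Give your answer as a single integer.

Need t * 5 >= 16, so t >= 16/5.
Smallest integer t = ceil(16/5) = 4.

Answer: 4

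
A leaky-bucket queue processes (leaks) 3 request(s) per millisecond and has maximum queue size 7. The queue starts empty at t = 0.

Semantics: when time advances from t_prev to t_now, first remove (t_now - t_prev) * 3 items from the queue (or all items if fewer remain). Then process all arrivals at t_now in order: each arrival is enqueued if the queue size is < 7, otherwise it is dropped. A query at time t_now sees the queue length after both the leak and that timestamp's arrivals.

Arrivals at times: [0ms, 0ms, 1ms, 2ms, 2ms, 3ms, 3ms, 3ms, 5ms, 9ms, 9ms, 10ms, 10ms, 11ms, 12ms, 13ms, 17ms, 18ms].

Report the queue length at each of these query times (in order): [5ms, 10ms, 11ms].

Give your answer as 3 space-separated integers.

Answer: 1 2 1

Derivation:
Queue lengths at query times:
  query t=5ms: backlog = 1
  query t=10ms: backlog = 2
  query t=11ms: backlog = 1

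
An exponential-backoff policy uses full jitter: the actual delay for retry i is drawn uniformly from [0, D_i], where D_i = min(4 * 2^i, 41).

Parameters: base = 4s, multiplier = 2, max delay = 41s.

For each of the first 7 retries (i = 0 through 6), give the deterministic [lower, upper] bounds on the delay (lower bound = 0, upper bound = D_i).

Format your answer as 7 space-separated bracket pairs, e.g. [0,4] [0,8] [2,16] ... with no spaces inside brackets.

Computing bounds per retry:
  i=0: D_i=min(4*2^0,41)=4, bounds=[0,4]
  i=1: D_i=min(4*2^1,41)=8, bounds=[0,8]
  i=2: D_i=min(4*2^2,41)=16, bounds=[0,16]
  i=3: D_i=min(4*2^3,41)=32, bounds=[0,32]
  i=4: D_i=min(4*2^4,41)=41, bounds=[0,41]
  i=5: D_i=min(4*2^5,41)=41, bounds=[0,41]
  i=6: D_i=min(4*2^6,41)=41, bounds=[0,41]

Answer: [0,4] [0,8] [0,16] [0,32] [0,41] [0,41] [0,41]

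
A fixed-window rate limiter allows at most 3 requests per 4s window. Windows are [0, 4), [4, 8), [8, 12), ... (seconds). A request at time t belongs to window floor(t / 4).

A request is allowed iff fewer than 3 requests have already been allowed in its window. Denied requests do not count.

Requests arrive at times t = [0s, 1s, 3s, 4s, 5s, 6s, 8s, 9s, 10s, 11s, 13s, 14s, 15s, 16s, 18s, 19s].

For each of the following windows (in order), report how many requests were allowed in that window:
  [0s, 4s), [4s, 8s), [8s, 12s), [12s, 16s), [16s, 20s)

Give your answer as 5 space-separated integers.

Answer: 3 3 3 3 3

Derivation:
Processing requests:
  req#1 t=0s (window 0): ALLOW
  req#2 t=1s (window 0): ALLOW
  req#3 t=3s (window 0): ALLOW
  req#4 t=4s (window 1): ALLOW
  req#5 t=5s (window 1): ALLOW
  req#6 t=6s (window 1): ALLOW
  req#7 t=8s (window 2): ALLOW
  req#8 t=9s (window 2): ALLOW
  req#9 t=10s (window 2): ALLOW
  req#10 t=11s (window 2): DENY
  req#11 t=13s (window 3): ALLOW
  req#12 t=14s (window 3): ALLOW
  req#13 t=15s (window 3): ALLOW
  req#14 t=16s (window 4): ALLOW
  req#15 t=18s (window 4): ALLOW
  req#16 t=19s (window 4): ALLOW

Allowed counts by window: 3 3 3 3 3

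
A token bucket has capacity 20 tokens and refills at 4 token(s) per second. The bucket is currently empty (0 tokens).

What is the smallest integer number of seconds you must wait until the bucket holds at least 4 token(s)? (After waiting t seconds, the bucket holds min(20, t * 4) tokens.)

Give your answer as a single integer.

Need t * 4 >= 4, so t >= 4/4.
Smallest integer t = ceil(4/4) = 1.

Answer: 1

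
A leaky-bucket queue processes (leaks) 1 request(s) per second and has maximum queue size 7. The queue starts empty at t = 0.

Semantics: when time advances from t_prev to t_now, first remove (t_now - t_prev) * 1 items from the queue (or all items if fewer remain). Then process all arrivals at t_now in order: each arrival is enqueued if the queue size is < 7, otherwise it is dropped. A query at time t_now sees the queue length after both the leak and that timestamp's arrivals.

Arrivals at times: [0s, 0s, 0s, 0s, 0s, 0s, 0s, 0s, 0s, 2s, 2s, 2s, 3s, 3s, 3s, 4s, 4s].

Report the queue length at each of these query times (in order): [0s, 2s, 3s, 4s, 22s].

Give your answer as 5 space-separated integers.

Queue lengths at query times:
  query t=0s: backlog = 7
  query t=2s: backlog = 7
  query t=3s: backlog = 7
  query t=4s: backlog = 7
  query t=22s: backlog = 0

Answer: 7 7 7 7 0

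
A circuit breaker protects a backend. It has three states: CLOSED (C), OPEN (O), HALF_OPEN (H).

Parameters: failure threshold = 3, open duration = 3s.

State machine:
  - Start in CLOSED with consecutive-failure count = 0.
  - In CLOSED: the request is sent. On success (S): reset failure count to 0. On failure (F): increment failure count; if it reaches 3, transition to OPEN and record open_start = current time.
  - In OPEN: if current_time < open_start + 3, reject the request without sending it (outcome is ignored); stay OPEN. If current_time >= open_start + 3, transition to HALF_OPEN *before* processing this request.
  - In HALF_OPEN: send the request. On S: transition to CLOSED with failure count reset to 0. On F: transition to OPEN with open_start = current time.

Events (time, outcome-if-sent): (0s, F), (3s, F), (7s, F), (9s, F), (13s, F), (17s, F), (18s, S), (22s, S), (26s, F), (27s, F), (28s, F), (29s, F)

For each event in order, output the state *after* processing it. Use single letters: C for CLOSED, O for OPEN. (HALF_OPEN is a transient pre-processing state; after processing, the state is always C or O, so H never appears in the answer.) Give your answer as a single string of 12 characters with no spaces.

State after each event:
  event#1 t=0s outcome=F: state=CLOSED
  event#2 t=3s outcome=F: state=CLOSED
  event#3 t=7s outcome=F: state=OPEN
  event#4 t=9s outcome=F: state=OPEN
  event#5 t=13s outcome=F: state=OPEN
  event#6 t=17s outcome=F: state=OPEN
  event#7 t=18s outcome=S: state=OPEN
  event#8 t=22s outcome=S: state=CLOSED
  event#9 t=26s outcome=F: state=CLOSED
  event#10 t=27s outcome=F: state=CLOSED
  event#11 t=28s outcome=F: state=OPEN
  event#12 t=29s outcome=F: state=OPEN

Answer: CCOOOOOCCCOO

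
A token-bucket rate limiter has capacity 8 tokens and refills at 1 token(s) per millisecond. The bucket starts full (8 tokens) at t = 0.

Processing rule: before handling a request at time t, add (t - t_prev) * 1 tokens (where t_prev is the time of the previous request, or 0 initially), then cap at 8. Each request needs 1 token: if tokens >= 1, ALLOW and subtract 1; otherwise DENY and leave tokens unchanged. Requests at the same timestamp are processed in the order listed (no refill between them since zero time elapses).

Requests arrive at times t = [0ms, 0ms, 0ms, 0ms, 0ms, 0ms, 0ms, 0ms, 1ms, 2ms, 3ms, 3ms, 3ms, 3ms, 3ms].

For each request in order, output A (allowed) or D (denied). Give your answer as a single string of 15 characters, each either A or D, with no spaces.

Simulating step by step:
  req#1 t=0ms: ALLOW
  req#2 t=0ms: ALLOW
  req#3 t=0ms: ALLOW
  req#4 t=0ms: ALLOW
  req#5 t=0ms: ALLOW
  req#6 t=0ms: ALLOW
  req#7 t=0ms: ALLOW
  req#8 t=0ms: ALLOW
  req#9 t=1ms: ALLOW
  req#10 t=2ms: ALLOW
  req#11 t=3ms: ALLOW
  req#12 t=3ms: DENY
  req#13 t=3ms: DENY
  req#14 t=3ms: DENY
  req#15 t=3ms: DENY

Answer: AAAAAAAAAAADDDD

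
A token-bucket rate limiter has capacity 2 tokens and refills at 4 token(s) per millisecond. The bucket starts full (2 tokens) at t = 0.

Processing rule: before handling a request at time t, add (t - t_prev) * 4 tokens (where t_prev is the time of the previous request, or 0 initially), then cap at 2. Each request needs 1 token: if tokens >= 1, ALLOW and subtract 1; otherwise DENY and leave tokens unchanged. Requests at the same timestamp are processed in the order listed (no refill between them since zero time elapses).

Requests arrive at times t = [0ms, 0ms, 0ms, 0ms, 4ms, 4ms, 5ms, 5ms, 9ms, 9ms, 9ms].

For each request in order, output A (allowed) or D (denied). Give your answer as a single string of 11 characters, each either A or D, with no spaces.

Simulating step by step:
  req#1 t=0ms: ALLOW
  req#2 t=0ms: ALLOW
  req#3 t=0ms: DENY
  req#4 t=0ms: DENY
  req#5 t=4ms: ALLOW
  req#6 t=4ms: ALLOW
  req#7 t=5ms: ALLOW
  req#8 t=5ms: ALLOW
  req#9 t=9ms: ALLOW
  req#10 t=9ms: ALLOW
  req#11 t=9ms: DENY

Answer: AADDAAAAAAD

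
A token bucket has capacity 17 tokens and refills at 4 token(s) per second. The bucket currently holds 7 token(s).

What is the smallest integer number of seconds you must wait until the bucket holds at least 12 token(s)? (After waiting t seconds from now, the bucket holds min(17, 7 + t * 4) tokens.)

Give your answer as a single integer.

Answer: 2

Derivation:
Need 7 + t * 4 >= 12, so t >= 5/4.
Smallest integer t = ceil(5/4) = 2.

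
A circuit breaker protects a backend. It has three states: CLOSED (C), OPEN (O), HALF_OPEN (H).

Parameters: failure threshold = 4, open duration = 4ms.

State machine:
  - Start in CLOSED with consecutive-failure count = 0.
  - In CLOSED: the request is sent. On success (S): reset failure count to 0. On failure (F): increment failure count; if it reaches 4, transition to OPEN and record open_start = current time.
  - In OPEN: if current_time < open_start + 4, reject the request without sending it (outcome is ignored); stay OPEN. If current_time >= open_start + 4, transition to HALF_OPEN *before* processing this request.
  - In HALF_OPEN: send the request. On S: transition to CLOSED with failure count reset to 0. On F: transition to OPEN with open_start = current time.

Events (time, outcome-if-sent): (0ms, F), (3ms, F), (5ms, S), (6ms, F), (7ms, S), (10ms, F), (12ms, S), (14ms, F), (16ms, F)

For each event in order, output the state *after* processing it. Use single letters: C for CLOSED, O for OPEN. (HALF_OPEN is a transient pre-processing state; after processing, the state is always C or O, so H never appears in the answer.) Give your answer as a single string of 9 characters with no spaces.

Answer: CCCCCCCCC

Derivation:
State after each event:
  event#1 t=0ms outcome=F: state=CLOSED
  event#2 t=3ms outcome=F: state=CLOSED
  event#3 t=5ms outcome=S: state=CLOSED
  event#4 t=6ms outcome=F: state=CLOSED
  event#5 t=7ms outcome=S: state=CLOSED
  event#6 t=10ms outcome=F: state=CLOSED
  event#7 t=12ms outcome=S: state=CLOSED
  event#8 t=14ms outcome=F: state=CLOSED
  event#9 t=16ms outcome=F: state=CLOSED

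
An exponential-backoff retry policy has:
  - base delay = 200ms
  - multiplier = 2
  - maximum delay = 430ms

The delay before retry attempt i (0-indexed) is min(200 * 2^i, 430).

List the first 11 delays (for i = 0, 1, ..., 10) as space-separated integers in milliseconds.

Answer: 200 400 430 430 430 430 430 430 430 430 430

Derivation:
Computing each delay:
  i=0: min(200*2^0, 430) = 200
  i=1: min(200*2^1, 430) = 400
  i=2: min(200*2^2, 430) = 430
  i=3: min(200*2^3, 430) = 430
  i=4: min(200*2^4, 430) = 430
  i=5: min(200*2^5, 430) = 430
  i=6: min(200*2^6, 430) = 430
  i=7: min(200*2^7, 430) = 430
  i=8: min(200*2^8, 430) = 430
  i=9: min(200*2^9, 430) = 430
  i=10: min(200*2^10, 430) = 430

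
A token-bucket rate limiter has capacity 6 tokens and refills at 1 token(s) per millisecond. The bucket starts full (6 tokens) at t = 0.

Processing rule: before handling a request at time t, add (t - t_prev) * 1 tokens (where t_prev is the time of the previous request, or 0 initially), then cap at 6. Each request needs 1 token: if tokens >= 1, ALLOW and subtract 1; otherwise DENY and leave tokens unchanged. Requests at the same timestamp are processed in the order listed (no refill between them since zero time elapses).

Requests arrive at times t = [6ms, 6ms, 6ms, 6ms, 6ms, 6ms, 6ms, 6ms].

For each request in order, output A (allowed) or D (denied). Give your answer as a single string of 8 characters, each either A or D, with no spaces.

Answer: AAAAAADD

Derivation:
Simulating step by step:
  req#1 t=6ms: ALLOW
  req#2 t=6ms: ALLOW
  req#3 t=6ms: ALLOW
  req#4 t=6ms: ALLOW
  req#5 t=6ms: ALLOW
  req#6 t=6ms: ALLOW
  req#7 t=6ms: DENY
  req#8 t=6ms: DENY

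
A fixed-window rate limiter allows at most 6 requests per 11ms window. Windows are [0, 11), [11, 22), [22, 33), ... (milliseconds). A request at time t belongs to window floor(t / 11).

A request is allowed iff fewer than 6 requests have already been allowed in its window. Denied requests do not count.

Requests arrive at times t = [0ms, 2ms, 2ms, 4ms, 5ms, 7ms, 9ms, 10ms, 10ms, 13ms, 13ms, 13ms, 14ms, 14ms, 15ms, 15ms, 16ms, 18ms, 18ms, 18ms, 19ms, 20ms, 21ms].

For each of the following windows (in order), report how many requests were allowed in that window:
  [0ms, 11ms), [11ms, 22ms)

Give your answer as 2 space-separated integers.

Processing requests:
  req#1 t=0ms (window 0): ALLOW
  req#2 t=2ms (window 0): ALLOW
  req#3 t=2ms (window 0): ALLOW
  req#4 t=4ms (window 0): ALLOW
  req#5 t=5ms (window 0): ALLOW
  req#6 t=7ms (window 0): ALLOW
  req#7 t=9ms (window 0): DENY
  req#8 t=10ms (window 0): DENY
  req#9 t=10ms (window 0): DENY
  req#10 t=13ms (window 1): ALLOW
  req#11 t=13ms (window 1): ALLOW
  req#12 t=13ms (window 1): ALLOW
  req#13 t=14ms (window 1): ALLOW
  req#14 t=14ms (window 1): ALLOW
  req#15 t=15ms (window 1): ALLOW
  req#16 t=15ms (window 1): DENY
  req#17 t=16ms (window 1): DENY
  req#18 t=18ms (window 1): DENY
  req#19 t=18ms (window 1): DENY
  req#20 t=18ms (window 1): DENY
  req#21 t=19ms (window 1): DENY
  req#22 t=20ms (window 1): DENY
  req#23 t=21ms (window 1): DENY

Allowed counts by window: 6 6

Answer: 6 6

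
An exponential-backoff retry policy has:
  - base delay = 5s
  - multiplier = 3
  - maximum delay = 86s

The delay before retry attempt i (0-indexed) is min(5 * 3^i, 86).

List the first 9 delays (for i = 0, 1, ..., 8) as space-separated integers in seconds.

Answer: 5 15 45 86 86 86 86 86 86

Derivation:
Computing each delay:
  i=0: min(5*3^0, 86) = 5
  i=1: min(5*3^1, 86) = 15
  i=2: min(5*3^2, 86) = 45
  i=3: min(5*3^3, 86) = 86
  i=4: min(5*3^4, 86) = 86
  i=5: min(5*3^5, 86) = 86
  i=6: min(5*3^6, 86) = 86
  i=7: min(5*3^7, 86) = 86
  i=8: min(5*3^8, 86) = 86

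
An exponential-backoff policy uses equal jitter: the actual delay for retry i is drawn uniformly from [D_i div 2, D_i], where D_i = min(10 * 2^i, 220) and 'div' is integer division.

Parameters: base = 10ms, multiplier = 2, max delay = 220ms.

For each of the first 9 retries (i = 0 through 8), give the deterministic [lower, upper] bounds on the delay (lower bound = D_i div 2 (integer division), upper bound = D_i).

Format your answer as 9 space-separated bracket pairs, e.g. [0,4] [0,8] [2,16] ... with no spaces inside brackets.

Answer: [5,10] [10,20] [20,40] [40,80] [80,160] [110,220] [110,220] [110,220] [110,220]

Derivation:
Computing bounds per retry:
  i=0: D_i=min(10*2^0,220)=10, bounds=[5,10]
  i=1: D_i=min(10*2^1,220)=20, bounds=[10,20]
  i=2: D_i=min(10*2^2,220)=40, bounds=[20,40]
  i=3: D_i=min(10*2^3,220)=80, bounds=[40,80]
  i=4: D_i=min(10*2^4,220)=160, bounds=[80,160]
  i=5: D_i=min(10*2^5,220)=220, bounds=[110,220]
  i=6: D_i=min(10*2^6,220)=220, bounds=[110,220]
  i=7: D_i=min(10*2^7,220)=220, bounds=[110,220]
  i=8: D_i=min(10*2^8,220)=220, bounds=[110,220]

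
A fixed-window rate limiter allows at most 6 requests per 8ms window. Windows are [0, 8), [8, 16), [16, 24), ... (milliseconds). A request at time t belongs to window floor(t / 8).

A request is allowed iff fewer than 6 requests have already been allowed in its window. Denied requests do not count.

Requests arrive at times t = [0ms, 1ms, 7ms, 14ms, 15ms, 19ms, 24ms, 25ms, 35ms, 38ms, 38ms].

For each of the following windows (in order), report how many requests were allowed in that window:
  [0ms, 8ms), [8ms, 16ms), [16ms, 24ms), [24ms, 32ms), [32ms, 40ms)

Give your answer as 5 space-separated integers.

Answer: 3 2 1 2 3

Derivation:
Processing requests:
  req#1 t=0ms (window 0): ALLOW
  req#2 t=1ms (window 0): ALLOW
  req#3 t=7ms (window 0): ALLOW
  req#4 t=14ms (window 1): ALLOW
  req#5 t=15ms (window 1): ALLOW
  req#6 t=19ms (window 2): ALLOW
  req#7 t=24ms (window 3): ALLOW
  req#8 t=25ms (window 3): ALLOW
  req#9 t=35ms (window 4): ALLOW
  req#10 t=38ms (window 4): ALLOW
  req#11 t=38ms (window 4): ALLOW

Allowed counts by window: 3 2 1 2 3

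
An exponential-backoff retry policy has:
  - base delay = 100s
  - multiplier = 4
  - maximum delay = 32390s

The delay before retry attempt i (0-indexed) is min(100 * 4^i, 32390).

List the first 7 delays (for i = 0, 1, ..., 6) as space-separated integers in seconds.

Answer: 100 400 1600 6400 25600 32390 32390

Derivation:
Computing each delay:
  i=0: min(100*4^0, 32390) = 100
  i=1: min(100*4^1, 32390) = 400
  i=2: min(100*4^2, 32390) = 1600
  i=3: min(100*4^3, 32390) = 6400
  i=4: min(100*4^4, 32390) = 25600
  i=5: min(100*4^5, 32390) = 32390
  i=6: min(100*4^6, 32390) = 32390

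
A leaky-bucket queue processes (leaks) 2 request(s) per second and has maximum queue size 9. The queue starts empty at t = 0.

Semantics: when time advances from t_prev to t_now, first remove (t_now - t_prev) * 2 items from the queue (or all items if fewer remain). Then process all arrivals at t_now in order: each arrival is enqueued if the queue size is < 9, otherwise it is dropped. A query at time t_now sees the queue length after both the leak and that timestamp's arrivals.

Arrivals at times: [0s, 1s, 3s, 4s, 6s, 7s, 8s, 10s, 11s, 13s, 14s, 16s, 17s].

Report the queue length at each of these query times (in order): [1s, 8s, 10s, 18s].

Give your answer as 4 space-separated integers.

Queue lengths at query times:
  query t=1s: backlog = 1
  query t=8s: backlog = 1
  query t=10s: backlog = 1
  query t=18s: backlog = 0

Answer: 1 1 1 0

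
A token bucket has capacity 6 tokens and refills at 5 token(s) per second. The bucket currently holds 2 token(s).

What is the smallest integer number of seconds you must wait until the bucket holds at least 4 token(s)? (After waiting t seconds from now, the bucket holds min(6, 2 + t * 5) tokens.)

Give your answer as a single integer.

Need 2 + t * 5 >= 4, so t >= 2/5.
Smallest integer t = ceil(2/5) = 1.

Answer: 1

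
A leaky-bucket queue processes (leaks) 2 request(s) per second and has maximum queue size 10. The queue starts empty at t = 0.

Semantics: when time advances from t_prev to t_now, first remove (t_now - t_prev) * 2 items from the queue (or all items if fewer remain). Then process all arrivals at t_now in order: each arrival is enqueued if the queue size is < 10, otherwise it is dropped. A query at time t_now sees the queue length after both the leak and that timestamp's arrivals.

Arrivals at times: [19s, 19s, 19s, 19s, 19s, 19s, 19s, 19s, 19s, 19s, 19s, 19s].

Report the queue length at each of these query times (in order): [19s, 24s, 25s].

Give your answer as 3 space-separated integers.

Answer: 10 0 0

Derivation:
Queue lengths at query times:
  query t=19s: backlog = 10
  query t=24s: backlog = 0
  query t=25s: backlog = 0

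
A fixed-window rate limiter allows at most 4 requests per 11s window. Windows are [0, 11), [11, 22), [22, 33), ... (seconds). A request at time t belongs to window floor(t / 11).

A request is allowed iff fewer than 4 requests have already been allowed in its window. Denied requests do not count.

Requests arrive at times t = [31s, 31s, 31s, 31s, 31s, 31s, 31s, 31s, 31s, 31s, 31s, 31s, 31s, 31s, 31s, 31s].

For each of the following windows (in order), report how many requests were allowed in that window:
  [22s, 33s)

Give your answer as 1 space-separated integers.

Processing requests:
  req#1 t=31s (window 2): ALLOW
  req#2 t=31s (window 2): ALLOW
  req#3 t=31s (window 2): ALLOW
  req#4 t=31s (window 2): ALLOW
  req#5 t=31s (window 2): DENY
  req#6 t=31s (window 2): DENY
  req#7 t=31s (window 2): DENY
  req#8 t=31s (window 2): DENY
  req#9 t=31s (window 2): DENY
  req#10 t=31s (window 2): DENY
  req#11 t=31s (window 2): DENY
  req#12 t=31s (window 2): DENY
  req#13 t=31s (window 2): DENY
  req#14 t=31s (window 2): DENY
  req#15 t=31s (window 2): DENY
  req#16 t=31s (window 2): DENY

Allowed counts by window: 4

Answer: 4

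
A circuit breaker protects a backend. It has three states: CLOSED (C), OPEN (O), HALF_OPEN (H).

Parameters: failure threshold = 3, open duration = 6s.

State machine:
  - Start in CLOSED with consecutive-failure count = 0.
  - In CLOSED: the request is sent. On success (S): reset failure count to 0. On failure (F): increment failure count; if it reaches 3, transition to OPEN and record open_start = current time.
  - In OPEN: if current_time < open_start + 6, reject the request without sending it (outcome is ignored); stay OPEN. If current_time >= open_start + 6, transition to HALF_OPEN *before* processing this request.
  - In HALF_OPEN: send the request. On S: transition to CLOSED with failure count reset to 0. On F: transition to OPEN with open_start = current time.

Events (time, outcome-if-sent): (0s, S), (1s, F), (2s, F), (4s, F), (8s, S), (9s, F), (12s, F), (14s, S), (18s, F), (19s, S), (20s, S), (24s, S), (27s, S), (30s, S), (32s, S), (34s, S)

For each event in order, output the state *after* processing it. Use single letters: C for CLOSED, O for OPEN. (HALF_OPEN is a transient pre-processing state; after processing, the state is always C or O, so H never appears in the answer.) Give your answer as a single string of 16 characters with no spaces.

Answer: CCCOOOOOOOOCCCCC

Derivation:
State after each event:
  event#1 t=0s outcome=S: state=CLOSED
  event#2 t=1s outcome=F: state=CLOSED
  event#3 t=2s outcome=F: state=CLOSED
  event#4 t=4s outcome=F: state=OPEN
  event#5 t=8s outcome=S: state=OPEN
  event#6 t=9s outcome=F: state=OPEN
  event#7 t=12s outcome=F: state=OPEN
  event#8 t=14s outcome=S: state=OPEN
  event#9 t=18s outcome=F: state=OPEN
  event#10 t=19s outcome=S: state=OPEN
  event#11 t=20s outcome=S: state=OPEN
  event#12 t=24s outcome=S: state=CLOSED
  event#13 t=27s outcome=S: state=CLOSED
  event#14 t=30s outcome=S: state=CLOSED
  event#15 t=32s outcome=S: state=CLOSED
  event#16 t=34s outcome=S: state=CLOSED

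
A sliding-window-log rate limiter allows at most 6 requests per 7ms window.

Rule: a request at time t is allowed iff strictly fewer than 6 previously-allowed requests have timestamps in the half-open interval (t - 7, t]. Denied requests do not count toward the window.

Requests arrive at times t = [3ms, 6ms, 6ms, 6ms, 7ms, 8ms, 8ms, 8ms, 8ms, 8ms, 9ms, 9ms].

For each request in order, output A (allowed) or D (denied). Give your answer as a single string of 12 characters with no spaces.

Tracking allowed requests in the window:
  req#1 t=3ms: ALLOW
  req#2 t=6ms: ALLOW
  req#3 t=6ms: ALLOW
  req#4 t=6ms: ALLOW
  req#5 t=7ms: ALLOW
  req#6 t=8ms: ALLOW
  req#7 t=8ms: DENY
  req#8 t=8ms: DENY
  req#9 t=8ms: DENY
  req#10 t=8ms: DENY
  req#11 t=9ms: DENY
  req#12 t=9ms: DENY

Answer: AAAAAADDDDDD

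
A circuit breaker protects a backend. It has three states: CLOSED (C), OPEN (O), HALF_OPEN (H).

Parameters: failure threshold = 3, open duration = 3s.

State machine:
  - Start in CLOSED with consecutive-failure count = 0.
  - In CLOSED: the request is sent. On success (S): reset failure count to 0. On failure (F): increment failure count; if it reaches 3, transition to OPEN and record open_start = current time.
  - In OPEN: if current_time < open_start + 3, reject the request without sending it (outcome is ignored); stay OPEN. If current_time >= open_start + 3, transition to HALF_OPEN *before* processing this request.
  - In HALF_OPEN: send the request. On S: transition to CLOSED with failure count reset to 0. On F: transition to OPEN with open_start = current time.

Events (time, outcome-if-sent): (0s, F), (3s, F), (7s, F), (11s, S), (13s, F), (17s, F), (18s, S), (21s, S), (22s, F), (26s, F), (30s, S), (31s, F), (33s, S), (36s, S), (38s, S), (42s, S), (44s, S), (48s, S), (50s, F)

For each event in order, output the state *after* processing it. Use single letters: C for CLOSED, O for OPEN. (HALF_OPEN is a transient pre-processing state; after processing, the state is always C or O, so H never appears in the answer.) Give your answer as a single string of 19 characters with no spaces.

Answer: CCOCCCCCCCCCCCCCCCC

Derivation:
State after each event:
  event#1 t=0s outcome=F: state=CLOSED
  event#2 t=3s outcome=F: state=CLOSED
  event#3 t=7s outcome=F: state=OPEN
  event#4 t=11s outcome=S: state=CLOSED
  event#5 t=13s outcome=F: state=CLOSED
  event#6 t=17s outcome=F: state=CLOSED
  event#7 t=18s outcome=S: state=CLOSED
  event#8 t=21s outcome=S: state=CLOSED
  event#9 t=22s outcome=F: state=CLOSED
  event#10 t=26s outcome=F: state=CLOSED
  event#11 t=30s outcome=S: state=CLOSED
  event#12 t=31s outcome=F: state=CLOSED
  event#13 t=33s outcome=S: state=CLOSED
  event#14 t=36s outcome=S: state=CLOSED
  event#15 t=38s outcome=S: state=CLOSED
  event#16 t=42s outcome=S: state=CLOSED
  event#17 t=44s outcome=S: state=CLOSED
  event#18 t=48s outcome=S: state=CLOSED
  event#19 t=50s outcome=F: state=CLOSED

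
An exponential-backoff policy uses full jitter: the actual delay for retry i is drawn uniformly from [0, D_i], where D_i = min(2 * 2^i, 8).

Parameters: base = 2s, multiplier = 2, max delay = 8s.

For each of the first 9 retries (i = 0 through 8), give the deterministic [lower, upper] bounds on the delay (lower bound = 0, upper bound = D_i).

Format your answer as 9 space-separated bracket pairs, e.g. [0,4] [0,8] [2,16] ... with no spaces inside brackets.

Answer: [0,2] [0,4] [0,8] [0,8] [0,8] [0,8] [0,8] [0,8] [0,8]

Derivation:
Computing bounds per retry:
  i=0: D_i=min(2*2^0,8)=2, bounds=[0,2]
  i=1: D_i=min(2*2^1,8)=4, bounds=[0,4]
  i=2: D_i=min(2*2^2,8)=8, bounds=[0,8]
  i=3: D_i=min(2*2^3,8)=8, bounds=[0,8]
  i=4: D_i=min(2*2^4,8)=8, bounds=[0,8]
  i=5: D_i=min(2*2^5,8)=8, bounds=[0,8]
  i=6: D_i=min(2*2^6,8)=8, bounds=[0,8]
  i=7: D_i=min(2*2^7,8)=8, bounds=[0,8]
  i=8: D_i=min(2*2^8,8)=8, bounds=[0,8]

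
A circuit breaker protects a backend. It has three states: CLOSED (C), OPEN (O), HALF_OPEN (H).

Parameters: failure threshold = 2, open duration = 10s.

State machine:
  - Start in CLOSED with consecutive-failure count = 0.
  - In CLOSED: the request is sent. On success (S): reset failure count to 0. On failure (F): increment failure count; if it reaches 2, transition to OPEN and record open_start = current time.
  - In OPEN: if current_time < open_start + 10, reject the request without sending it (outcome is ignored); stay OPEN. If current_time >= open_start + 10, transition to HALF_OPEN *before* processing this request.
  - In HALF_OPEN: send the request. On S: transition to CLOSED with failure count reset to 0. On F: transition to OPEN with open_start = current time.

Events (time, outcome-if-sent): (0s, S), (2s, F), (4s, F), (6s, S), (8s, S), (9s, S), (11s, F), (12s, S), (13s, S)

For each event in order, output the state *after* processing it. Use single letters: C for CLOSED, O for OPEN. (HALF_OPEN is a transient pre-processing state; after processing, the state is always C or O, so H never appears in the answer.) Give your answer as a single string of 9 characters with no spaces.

Answer: CCOOOOOOO

Derivation:
State after each event:
  event#1 t=0s outcome=S: state=CLOSED
  event#2 t=2s outcome=F: state=CLOSED
  event#3 t=4s outcome=F: state=OPEN
  event#4 t=6s outcome=S: state=OPEN
  event#5 t=8s outcome=S: state=OPEN
  event#6 t=9s outcome=S: state=OPEN
  event#7 t=11s outcome=F: state=OPEN
  event#8 t=12s outcome=S: state=OPEN
  event#9 t=13s outcome=S: state=OPEN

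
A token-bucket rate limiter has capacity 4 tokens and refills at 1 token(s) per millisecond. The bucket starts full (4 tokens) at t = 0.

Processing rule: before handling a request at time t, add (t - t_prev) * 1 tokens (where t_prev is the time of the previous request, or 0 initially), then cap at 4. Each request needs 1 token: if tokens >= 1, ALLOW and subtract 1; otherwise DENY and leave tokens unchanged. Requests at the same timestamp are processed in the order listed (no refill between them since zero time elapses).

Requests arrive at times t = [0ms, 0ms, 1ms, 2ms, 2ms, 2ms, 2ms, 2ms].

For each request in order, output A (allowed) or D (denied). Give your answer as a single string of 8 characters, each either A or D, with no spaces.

Simulating step by step:
  req#1 t=0ms: ALLOW
  req#2 t=0ms: ALLOW
  req#3 t=1ms: ALLOW
  req#4 t=2ms: ALLOW
  req#5 t=2ms: ALLOW
  req#6 t=2ms: ALLOW
  req#7 t=2ms: DENY
  req#8 t=2ms: DENY

Answer: AAAAAADD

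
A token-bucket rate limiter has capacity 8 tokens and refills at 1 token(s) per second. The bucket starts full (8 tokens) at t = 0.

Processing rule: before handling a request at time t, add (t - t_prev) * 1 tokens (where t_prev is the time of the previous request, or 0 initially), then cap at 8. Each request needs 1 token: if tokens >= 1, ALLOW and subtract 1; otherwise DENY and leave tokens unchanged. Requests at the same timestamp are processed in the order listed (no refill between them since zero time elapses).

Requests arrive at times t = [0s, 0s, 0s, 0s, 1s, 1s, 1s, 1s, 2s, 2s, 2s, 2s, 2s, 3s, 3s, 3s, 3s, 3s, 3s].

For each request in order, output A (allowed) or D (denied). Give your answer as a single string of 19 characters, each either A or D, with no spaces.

Answer: AAAAAAAAAADDDADDDDD

Derivation:
Simulating step by step:
  req#1 t=0s: ALLOW
  req#2 t=0s: ALLOW
  req#3 t=0s: ALLOW
  req#4 t=0s: ALLOW
  req#5 t=1s: ALLOW
  req#6 t=1s: ALLOW
  req#7 t=1s: ALLOW
  req#8 t=1s: ALLOW
  req#9 t=2s: ALLOW
  req#10 t=2s: ALLOW
  req#11 t=2s: DENY
  req#12 t=2s: DENY
  req#13 t=2s: DENY
  req#14 t=3s: ALLOW
  req#15 t=3s: DENY
  req#16 t=3s: DENY
  req#17 t=3s: DENY
  req#18 t=3s: DENY
  req#19 t=3s: DENY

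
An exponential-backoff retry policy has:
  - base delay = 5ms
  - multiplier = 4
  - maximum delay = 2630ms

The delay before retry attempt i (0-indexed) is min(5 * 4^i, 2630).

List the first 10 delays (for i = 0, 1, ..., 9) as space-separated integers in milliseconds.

Computing each delay:
  i=0: min(5*4^0, 2630) = 5
  i=1: min(5*4^1, 2630) = 20
  i=2: min(5*4^2, 2630) = 80
  i=3: min(5*4^3, 2630) = 320
  i=4: min(5*4^4, 2630) = 1280
  i=5: min(5*4^5, 2630) = 2630
  i=6: min(5*4^6, 2630) = 2630
  i=7: min(5*4^7, 2630) = 2630
  i=8: min(5*4^8, 2630) = 2630
  i=9: min(5*4^9, 2630) = 2630

Answer: 5 20 80 320 1280 2630 2630 2630 2630 2630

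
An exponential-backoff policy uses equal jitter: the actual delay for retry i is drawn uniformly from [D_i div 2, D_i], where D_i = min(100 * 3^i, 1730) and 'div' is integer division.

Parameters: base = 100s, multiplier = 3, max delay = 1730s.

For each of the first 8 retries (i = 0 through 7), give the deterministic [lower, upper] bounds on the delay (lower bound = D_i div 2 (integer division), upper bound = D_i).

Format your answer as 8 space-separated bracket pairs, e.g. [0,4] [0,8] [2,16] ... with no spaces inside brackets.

Computing bounds per retry:
  i=0: D_i=min(100*3^0,1730)=100, bounds=[50,100]
  i=1: D_i=min(100*3^1,1730)=300, bounds=[150,300]
  i=2: D_i=min(100*3^2,1730)=900, bounds=[450,900]
  i=3: D_i=min(100*3^3,1730)=1730, bounds=[865,1730]
  i=4: D_i=min(100*3^4,1730)=1730, bounds=[865,1730]
  i=5: D_i=min(100*3^5,1730)=1730, bounds=[865,1730]
  i=6: D_i=min(100*3^6,1730)=1730, bounds=[865,1730]
  i=7: D_i=min(100*3^7,1730)=1730, bounds=[865,1730]

Answer: [50,100] [150,300] [450,900] [865,1730] [865,1730] [865,1730] [865,1730] [865,1730]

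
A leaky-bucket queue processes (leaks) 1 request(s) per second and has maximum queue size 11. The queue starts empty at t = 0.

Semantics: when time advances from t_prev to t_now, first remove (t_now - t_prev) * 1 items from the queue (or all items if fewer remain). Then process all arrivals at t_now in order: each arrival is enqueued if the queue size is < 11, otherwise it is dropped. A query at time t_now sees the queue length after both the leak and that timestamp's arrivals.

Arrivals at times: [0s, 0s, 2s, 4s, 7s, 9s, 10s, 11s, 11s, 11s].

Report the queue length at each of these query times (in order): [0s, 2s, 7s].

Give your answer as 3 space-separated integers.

Answer: 2 1 1

Derivation:
Queue lengths at query times:
  query t=0s: backlog = 2
  query t=2s: backlog = 1
  query t=7s: backlog = 1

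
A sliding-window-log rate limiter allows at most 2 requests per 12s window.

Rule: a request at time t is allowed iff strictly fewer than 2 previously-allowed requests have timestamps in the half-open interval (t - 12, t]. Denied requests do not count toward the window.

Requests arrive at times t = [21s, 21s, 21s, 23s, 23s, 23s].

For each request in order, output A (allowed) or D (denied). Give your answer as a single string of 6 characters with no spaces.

Tracking allowed requests in the window:
  req#1 t=21s: ALLOW
  req#2 t=21s: ALLOW
  req#3 t=21s: DENY
  req#4 t=23s: DENY
  req#5 t=23s: DENY
  req#6 t=23s: DENY

Answer: AADDDD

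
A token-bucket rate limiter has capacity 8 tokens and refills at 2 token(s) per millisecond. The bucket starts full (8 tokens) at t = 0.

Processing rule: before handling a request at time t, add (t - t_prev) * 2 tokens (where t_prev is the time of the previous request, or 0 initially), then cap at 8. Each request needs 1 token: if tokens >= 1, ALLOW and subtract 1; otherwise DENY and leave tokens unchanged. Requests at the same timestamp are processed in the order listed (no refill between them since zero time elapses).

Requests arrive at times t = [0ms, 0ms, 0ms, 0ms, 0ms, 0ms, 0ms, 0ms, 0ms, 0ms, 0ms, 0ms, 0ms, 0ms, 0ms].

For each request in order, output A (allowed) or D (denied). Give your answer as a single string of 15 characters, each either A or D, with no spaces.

Simulating step by step:
  req#1 t=0ms: ALLOW
  req#2 t=0ms: ALLOW
  req#3 t=0ms: ALLOW
  req#4 t=0ms: ALLOW
  req#5 t=0ms: ALLOW
  req#6 t=0ms: ALLOW
  req#7 t=0ms: ALLOW
  req#8 t=0ms: ALLOW
  req#9 t=0ms: DENY
  req#10 t=0ms: DENY
  req#11 t=0ms: DENY
  req#12 t=0ms: DENY
  req#13 t=0ms: DENY
  req#14 t=0ms: DENY
  req#15 t=0ms: DENY

Answer: AAAAAAAADDDDDDD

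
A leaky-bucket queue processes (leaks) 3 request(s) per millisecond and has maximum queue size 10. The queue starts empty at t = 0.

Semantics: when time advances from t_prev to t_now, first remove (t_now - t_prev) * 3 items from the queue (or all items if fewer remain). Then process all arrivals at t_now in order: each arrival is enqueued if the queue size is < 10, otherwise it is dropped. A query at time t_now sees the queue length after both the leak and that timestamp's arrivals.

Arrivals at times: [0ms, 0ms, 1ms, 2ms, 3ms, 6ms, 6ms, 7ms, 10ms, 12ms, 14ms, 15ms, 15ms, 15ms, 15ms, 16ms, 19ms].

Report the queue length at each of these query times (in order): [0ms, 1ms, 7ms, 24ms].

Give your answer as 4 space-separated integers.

Answer: 2 1 1 0

Derivation:
Queue lengths at query times:
  query t=0ms: backlog = 2
  query t=1ms: backlog = 1
  query t=7ms: backlog = 1
  query t=24ms: backlog = 0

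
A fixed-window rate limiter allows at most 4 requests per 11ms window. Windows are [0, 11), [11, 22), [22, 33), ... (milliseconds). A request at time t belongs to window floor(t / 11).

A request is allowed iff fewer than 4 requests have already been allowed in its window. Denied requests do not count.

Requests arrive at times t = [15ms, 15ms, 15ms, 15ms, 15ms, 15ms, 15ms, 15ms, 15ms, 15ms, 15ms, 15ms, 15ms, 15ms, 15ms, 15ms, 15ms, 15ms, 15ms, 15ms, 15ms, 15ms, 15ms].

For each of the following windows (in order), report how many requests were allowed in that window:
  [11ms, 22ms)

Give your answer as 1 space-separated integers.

Processing requests:
  req#1 t=15ms (window 1): ALLOW
  req#2 t=15ms (window 1): ALLOW
  req#3 t=15ms (window 1): ALLOW
  req#4 t=15ms (window 1): ALLOW
  req#5 t=15ms (window 1): DENY
  req#6 t=15ms (window 1): DENY
  req#7 t=15ms (window 1): DENY
  req#8 t=15ms (window 1): DENY
  req#9 t=15ms (window 1): DENY
  req#10 t=15ms (window 1): DENY
  req#11 t=15ms (window 1): DENY
  req#12 t=15ms (window 1): DENY
  req#13 t=15ms (window 1): DENY
  req#14 t=15ms (window 1): DENY
  req#15 t=15ms (window 1): DENY
  req#16 t=15ms (window 1): DENY
  req#17 t=15ms (window 1): DENY
  req#18 t=15ms (window 1): DENY
  req#19 t=15ms (window 1): DENY
  req#20 t=15ms (window 1): DENY
  req#21 t=15ms (window 1): DENY
  req#22 t=15ms (window 1): DENY
  req#23 t=15ms (window 1): DENY

Allowed counts by window: 4

Answer: 4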